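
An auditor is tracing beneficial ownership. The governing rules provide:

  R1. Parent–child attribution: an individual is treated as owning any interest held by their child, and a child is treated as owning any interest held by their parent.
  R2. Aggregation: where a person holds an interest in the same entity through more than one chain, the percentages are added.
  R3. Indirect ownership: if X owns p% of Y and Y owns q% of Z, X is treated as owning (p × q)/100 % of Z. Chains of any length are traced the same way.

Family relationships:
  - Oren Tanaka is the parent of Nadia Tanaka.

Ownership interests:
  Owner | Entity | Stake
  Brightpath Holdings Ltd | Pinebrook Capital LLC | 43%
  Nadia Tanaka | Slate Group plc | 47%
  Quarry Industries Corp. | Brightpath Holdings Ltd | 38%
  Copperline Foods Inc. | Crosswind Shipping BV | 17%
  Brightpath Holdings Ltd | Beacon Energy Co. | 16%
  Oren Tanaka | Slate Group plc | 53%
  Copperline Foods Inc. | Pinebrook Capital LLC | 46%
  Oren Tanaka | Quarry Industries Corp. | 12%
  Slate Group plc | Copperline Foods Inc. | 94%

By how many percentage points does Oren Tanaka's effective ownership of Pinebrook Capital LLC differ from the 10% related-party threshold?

35.2008

By parent–child attribution (R1), Oren Tanaka is treated as also owning Nadia Tanaka's interest in Slate Group plc, giving 53% + 47% = 100%.
Chain via Slate Group plc → Copperline Foods Inc. (R3): 100% × 94% × 46% = 43.24% of Pinebrook Capital LLC.
Chain via Quarry Industries Corp. → Brightpath Holdings Ltd (R3): 12% × 38% × 43% = 1.9608% of Pinebrook Capital LLC.
Aggregating (R2): 43.24% + 1.9608% = 45.2008%.
45.2008% exceeds the 10% threshold by 35.2008 percentage points.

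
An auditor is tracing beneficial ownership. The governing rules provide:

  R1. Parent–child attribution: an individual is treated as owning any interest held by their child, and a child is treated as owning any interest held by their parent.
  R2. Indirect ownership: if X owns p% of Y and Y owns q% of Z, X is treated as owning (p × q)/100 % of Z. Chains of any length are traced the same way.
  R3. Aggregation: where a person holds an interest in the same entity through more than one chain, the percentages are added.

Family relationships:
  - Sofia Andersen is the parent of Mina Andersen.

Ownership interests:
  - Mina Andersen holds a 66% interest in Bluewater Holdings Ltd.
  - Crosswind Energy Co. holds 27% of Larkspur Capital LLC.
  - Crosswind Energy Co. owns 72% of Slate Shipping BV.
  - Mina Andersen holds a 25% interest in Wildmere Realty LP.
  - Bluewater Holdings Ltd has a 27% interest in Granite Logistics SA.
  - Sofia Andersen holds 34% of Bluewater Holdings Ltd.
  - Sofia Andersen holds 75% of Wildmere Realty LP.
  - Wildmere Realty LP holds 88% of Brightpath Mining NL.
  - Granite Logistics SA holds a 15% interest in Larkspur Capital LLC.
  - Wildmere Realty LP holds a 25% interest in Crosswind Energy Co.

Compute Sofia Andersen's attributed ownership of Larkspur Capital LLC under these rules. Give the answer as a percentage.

By parent–child attribution (R1), Sofia Andersen is treated as also owning Mina Andersen's interest in Bluewater Holdings Ltd, giving 34% + 66% = 100%.
By parent–child attribution (R1), Sofia Andersen is treated as also owning Mina Andersen's interest in Wildmere Realty LP, giving 75% + 25% = 100%.
Chain via Bluewater Holdings Ltd → Granite Logistics SA (R2): 100% × 27% × 15% = 4.05% of Larkspur Capital LLC.
Chain via Wildmere Realty LP → Crosswind Energy Co. (R2): 100% × 25% × 27% = 6.75% of Larkspur Capital LLC.
Aggregating (R3): 4.05% + 6.75% = 10.8%.

10.8%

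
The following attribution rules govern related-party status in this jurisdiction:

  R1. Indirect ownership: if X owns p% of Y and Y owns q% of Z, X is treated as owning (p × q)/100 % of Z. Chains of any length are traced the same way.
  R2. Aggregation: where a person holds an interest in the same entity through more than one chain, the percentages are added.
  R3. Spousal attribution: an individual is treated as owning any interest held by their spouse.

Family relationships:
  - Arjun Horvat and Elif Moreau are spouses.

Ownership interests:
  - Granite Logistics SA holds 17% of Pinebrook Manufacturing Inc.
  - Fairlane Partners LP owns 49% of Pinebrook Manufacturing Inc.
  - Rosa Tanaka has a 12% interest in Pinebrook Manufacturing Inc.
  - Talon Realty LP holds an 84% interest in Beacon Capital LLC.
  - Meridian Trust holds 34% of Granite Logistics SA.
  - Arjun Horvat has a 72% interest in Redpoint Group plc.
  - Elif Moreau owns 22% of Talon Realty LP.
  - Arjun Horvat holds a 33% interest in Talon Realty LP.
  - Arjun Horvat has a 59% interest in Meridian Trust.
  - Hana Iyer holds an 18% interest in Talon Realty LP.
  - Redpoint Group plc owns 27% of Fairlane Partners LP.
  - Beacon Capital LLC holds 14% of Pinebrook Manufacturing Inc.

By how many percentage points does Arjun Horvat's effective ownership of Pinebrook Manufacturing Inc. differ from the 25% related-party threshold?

5.5962

By spousal attribution (R3), Arjun Horvat is treated as also owning Elif Moreau's interest in Talon Realty LP, giving 33% + 22% = 55%.
Chain via Talon Realty LP → Beacon Capital LLC (R1): 55% × 84% × 14% = 6.468% of Pinebrook Manufacturing Inc.
Chain via Meridian Trust → Granite Logistics SA (R1): 59% × 34% × 17% = 3.4102% of Pinebrook Manufacturing Inc.
Chain via Redpoint Group plc → Fairlane Partners LP (R1): 72% × 27% × 49% = 9.5256% of Pinebrook Manufacturing Inc.
Aggregating (R2): 6.468% + 3.4102% + 9.5256% = 19.4038%.
19.4038% falls short of the 25% threshold by 5.5962 percentage points.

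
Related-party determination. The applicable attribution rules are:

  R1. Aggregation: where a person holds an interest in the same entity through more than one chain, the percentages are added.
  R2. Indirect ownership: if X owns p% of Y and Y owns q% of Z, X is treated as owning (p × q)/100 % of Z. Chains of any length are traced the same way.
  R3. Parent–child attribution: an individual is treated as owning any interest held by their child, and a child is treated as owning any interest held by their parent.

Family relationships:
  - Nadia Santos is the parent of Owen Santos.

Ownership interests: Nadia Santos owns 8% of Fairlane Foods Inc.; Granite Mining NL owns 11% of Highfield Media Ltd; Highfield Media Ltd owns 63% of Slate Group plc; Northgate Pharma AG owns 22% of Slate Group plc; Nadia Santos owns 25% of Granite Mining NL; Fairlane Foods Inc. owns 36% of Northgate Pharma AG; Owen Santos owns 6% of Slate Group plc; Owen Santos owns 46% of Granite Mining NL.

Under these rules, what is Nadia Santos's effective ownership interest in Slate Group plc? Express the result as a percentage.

By parent–child attribution (R3), Nadia Santos is treated as also owning Owen Santos's interest in Granite Mining NL, giving 25% + 46% = 71%.
By parent–child attribution (R3), Nadia Santos is treated as owning Owen Santos's 6% interest in Slate Group plc.
Chain via Granite Mining NL → Highfield Media Ltd (R2): 71% × 11% × 63% = 4.9203% of Slate Group plc.
Chain via Fairlane Foods Inc. → Northgate Pharma AG (R2): 8% × 36% × 22% = 0.6336% of Slate Group plc.
Direct interest in Slate Group plc: 6%.
Aggregating (R1): 4.9203% + 0.6336% + 6% = 11.5539%.

11.5539%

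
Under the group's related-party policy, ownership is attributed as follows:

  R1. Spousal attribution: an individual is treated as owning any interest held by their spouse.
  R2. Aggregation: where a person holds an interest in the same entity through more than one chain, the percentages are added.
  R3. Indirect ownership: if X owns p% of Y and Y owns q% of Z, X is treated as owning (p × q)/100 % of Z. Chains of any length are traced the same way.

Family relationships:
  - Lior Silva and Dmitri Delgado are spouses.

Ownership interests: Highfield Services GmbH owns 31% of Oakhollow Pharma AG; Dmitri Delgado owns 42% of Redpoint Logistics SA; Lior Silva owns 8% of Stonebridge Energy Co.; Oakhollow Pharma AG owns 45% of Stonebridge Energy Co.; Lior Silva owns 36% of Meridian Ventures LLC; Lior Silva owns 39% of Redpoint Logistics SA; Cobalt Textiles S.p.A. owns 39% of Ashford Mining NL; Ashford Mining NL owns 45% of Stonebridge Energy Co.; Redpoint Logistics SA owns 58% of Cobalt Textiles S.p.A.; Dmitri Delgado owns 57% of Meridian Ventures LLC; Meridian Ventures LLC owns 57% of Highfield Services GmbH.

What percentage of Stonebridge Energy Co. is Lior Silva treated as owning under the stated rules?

23.639885%

By spousal attribution (R1), Lior Silva is treated as also owning Dmitri Delgado's interest in Redpoint Logistics SA, giving 39% + 42% = 81%.
By spousal attribution (R1), Lior Silva is treated as also owning Dmitri Delgado's interest in Meridian Ventures LLC, giving 36% + 57% = 93%.
Chain via Redpoint Logistics SA → Cobalt Textiles S.p.A. → Ashford Mining NL (R3): 81% × 58% × 39% × 45% = 8.24499% of Stonebridge Energy Co.
Chain via Meridian Ventures LLC → Highfield Services GmbH → Oakhollow Pharma AG (R3): 93% × 57% × 31% × 45% = 7.394895% of Stonebridge Energy Co.
Direct interest in Stonebridge Energy Co: 8%.
Aggregating (R2): 8.24499% + 7.394895% + 8% = 23.639885%.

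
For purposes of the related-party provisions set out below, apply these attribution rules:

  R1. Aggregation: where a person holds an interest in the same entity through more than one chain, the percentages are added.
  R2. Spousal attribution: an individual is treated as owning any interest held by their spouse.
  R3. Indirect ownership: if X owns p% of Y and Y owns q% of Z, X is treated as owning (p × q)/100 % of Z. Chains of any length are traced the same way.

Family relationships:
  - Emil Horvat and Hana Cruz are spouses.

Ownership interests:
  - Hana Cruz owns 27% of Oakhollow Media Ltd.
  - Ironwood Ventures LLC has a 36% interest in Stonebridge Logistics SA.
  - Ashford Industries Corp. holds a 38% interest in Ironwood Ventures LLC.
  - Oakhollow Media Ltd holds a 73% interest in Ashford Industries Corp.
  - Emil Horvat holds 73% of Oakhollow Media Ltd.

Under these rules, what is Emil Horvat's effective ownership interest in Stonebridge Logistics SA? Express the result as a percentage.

9.9864%

By spousal attribution (R2), Emil Horvat is treated as also owning Hana Cruz's interest in Oakhollow Media Ltd, giving 73% + 27% = 100%.
Chain via Oakhollow Media Ltd → Ashford Industries Corp. → Ironwood Ventures LLC (R3): 100% × 73% × 38% × 36% = 9.9864% of Stonebridge Logistics SA.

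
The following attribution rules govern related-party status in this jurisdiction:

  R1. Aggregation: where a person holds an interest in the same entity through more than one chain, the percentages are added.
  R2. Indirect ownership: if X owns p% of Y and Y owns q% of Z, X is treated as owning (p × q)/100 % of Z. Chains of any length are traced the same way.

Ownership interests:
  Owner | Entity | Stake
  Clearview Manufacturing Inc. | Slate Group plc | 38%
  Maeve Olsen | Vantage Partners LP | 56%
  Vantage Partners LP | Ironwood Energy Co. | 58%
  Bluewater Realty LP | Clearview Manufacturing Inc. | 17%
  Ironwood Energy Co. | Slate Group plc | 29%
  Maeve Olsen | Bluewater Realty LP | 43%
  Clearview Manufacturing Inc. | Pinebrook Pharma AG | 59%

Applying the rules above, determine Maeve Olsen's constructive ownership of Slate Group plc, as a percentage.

12.197%

Chain via Vantage Partners LP → Ironwood Energy Co. (R2): 56% × 58% × 29% = 9.4192% of Slate Group plc.
Chain via Bluewater Realty LP → Clearview Manufacturing Inc. (R2): 43% × 17% × 38% = 2.7778% of Slate Group plc.
Aggregating (R1): 9.4192% + 2.7778% = 12.197%.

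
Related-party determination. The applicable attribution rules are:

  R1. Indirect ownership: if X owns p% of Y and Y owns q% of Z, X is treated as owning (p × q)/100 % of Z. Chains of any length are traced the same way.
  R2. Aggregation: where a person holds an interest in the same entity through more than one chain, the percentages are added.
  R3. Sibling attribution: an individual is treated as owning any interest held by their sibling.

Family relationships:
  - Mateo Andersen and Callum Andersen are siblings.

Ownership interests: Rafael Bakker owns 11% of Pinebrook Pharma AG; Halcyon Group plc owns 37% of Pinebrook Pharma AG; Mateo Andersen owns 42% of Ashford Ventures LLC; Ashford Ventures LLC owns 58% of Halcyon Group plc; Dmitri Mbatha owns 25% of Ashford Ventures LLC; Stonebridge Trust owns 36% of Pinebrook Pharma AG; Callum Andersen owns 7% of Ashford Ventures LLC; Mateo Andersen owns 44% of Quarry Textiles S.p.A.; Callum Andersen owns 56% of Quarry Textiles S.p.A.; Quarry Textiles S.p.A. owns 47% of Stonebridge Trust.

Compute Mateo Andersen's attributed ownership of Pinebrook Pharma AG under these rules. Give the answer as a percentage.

27.4354%

By sibling attribution (R3), Mateo Andersen is treated as also owning Callum Andersen's interest in Ashford Ventures LLC, giving 42% + 7% = 49%.
By sibling attribution (R3), Mateo Andersen is treated as also owning Callum Andersen's interest in Quarry Textiles S.p.A, giving 44% + 56% = 100%.
Chain via Ashford Ventures LLC → Halcyon Group plc (R1): 49% × 58% × 37% = 10.5154% of Pinebrook Pharma AG.
Chain via Quarry Textiles S.p.A. → Stonebridge Trust (R1): 100% × 47% × 36% = 16.92% of Pinebrook Pharma AG.
Aggregating (R2): 10.5154% + 16.92% = 27.4354%.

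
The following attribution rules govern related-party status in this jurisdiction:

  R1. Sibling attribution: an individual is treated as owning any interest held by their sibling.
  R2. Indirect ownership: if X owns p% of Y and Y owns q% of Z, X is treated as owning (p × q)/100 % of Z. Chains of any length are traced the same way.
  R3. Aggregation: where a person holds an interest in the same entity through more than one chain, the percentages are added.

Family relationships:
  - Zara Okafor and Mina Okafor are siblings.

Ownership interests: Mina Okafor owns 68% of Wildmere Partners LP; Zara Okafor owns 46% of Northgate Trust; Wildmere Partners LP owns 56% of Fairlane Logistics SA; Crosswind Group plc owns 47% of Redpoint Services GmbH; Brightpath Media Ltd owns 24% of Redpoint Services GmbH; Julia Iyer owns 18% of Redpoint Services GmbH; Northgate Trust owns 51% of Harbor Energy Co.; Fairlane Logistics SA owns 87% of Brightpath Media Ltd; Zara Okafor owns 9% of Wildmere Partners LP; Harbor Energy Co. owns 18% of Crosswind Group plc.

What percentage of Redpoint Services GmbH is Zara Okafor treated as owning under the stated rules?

10.988172%

By sibling attribution (R1), Zara Okafor is treated as also owning Mina Okafor's interest in Wildmere Partners LP, giving 9% + 68% = 77%.
Chain via Wildmere Partners LP → Fairlane Logistics SA → Brightpath Media Ltd (R2): 77% × 56% × 87% × 24% = 9.003456% of Redpoint Services GmbH.
Chain via Northgate Trust → Harbor Energy Co. → Crosswind Group plc (R2): 46% × 51% × 18% × 47% = 1.984716% of Redpoint Services GmbH.
Aggregating (R3): 9.003456% + 1.984716% = 10.988172%.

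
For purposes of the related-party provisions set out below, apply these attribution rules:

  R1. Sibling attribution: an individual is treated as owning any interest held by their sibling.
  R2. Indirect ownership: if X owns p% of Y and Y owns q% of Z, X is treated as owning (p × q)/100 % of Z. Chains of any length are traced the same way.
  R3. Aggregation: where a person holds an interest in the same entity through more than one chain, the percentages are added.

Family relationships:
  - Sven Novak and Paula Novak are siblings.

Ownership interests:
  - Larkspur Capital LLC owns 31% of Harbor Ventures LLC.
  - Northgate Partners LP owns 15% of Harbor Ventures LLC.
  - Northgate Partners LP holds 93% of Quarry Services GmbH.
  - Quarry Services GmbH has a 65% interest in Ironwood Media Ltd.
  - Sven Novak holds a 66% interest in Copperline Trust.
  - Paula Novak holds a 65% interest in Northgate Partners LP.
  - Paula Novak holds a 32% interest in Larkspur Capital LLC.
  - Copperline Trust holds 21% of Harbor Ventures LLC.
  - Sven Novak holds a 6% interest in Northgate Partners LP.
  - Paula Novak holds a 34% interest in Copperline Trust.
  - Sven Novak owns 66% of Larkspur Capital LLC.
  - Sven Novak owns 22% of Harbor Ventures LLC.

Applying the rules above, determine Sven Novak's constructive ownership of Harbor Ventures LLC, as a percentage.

By sibling attribution (R1), Sven Novak is treated as also owning Paula Novak's interest in Copperline Trust, giving 66% + 34% = 100%.
By sibling attribution (R1), Sven Novak is treated as also owning Paula Novak's interest in Northgate Partners LP, giving 6% + 65% = 71%.
By sibling attribution (R1), Sven Novak is treated as also owning Paula Novak's interest in Larkspur Capital LLC, giving 66% + 32% = 98%.
Chain via Copperline Trust (R2): 100% × 21% = 21% of Harbor Ventures LLC.
Chain via Northgate Partners LP (R2): 71% × 15% = 10.65% of Harbor Ventures LLC.
Chain via Larkspur Capital LLC (R2): 98% × 31% = 30.38% of Harbor Ventures LLC.
Direct interest in Harbor Ventures LLC: 22%.
Aggregating (R3): 21% + 10.65% + 30.38% + 22% = 84.03%.

84.03%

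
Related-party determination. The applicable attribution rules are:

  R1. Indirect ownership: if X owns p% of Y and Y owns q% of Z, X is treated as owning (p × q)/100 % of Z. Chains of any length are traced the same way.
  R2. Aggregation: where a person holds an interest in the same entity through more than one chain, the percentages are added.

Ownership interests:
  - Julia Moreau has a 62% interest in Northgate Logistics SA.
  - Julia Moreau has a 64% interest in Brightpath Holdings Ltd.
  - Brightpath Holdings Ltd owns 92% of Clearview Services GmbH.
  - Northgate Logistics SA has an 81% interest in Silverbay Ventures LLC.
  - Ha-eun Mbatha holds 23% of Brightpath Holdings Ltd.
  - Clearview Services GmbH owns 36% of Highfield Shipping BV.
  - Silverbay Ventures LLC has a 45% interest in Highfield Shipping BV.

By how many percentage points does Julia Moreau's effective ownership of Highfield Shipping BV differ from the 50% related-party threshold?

Chain via Northgate Logistics SA → Silverbay Ventures LLC (R1): 62% × 81% × 45% = 22.599% of Highfield Shipping BV.
Chain via Brightpath Holdings Ltd → Clearview Services GmbH (R1): 64% × 92% × 36% = 21.1968% of Highfield Shipping BV.
Aggregating (R2): 22.599% + 21.1968% = 43.7958%.
43.7958% falls short of the 50% threshold by 6.2042 percentage points.

6.2042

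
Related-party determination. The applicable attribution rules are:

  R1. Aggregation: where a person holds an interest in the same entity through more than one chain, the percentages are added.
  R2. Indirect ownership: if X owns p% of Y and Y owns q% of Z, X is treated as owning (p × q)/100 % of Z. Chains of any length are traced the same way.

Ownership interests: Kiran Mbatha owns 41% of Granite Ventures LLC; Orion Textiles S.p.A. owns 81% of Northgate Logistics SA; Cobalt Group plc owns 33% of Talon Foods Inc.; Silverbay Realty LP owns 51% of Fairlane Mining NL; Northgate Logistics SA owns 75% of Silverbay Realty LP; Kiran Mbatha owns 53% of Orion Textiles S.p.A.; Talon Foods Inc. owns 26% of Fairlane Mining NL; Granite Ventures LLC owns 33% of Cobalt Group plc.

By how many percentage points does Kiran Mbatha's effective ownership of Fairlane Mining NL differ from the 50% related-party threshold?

32.418401

Chain via Orion Textiles S.p.A. → Northgate Logistics SA → Silverbay Realty LP (R2): 53% × 81% × 75% × 51% = 16.420725% of Fairlane Mining NL.
Chain via Granite Ventures LLC → Cobalt Group plc → Talon Foods Inc. (R2): 41% × 33% × 33% × 26% = 1.160874% of Fairlane Mining NL.
Aggregating (R1): 16.420725% + 1.160874% = 17.581599%.
17.581599% falls short of the 50% threshold by 32.418401 percentage points.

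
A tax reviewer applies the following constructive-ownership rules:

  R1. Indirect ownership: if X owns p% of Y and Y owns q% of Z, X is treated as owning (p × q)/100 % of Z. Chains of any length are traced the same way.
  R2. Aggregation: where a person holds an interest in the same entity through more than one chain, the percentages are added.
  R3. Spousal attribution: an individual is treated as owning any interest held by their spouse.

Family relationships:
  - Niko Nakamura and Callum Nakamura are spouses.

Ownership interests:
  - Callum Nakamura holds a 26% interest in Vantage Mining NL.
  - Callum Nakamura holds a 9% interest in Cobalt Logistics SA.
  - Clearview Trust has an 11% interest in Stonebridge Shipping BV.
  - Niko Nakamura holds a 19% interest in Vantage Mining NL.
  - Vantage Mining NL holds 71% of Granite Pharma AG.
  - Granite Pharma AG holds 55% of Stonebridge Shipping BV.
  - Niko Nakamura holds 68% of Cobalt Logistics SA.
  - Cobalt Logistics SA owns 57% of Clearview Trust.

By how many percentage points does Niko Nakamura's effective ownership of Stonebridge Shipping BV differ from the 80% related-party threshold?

57.5996

By spousal attribution (R3), Niko Nakamura is treated as also owning Callum Nakamura's interest in Vantage Mining NL, giving 19% + 26% = 45%.
By spousal attribution (R3), Niko Nakamura is treated as also owning Callum Nakamura's interest in Cobalt Logistics SA, giving 68% + 9% = 77%.
Chain via Vantage Mining NL → Granite Pharma AG (R1): 45% × 71% × 55% = 17.5725% of Stonebridge Shipping BV.
Chain via Cobalt Logistics SA → Clearview Trust (R1): 77% × 57% × 11% = 4.8279% of Stonebridge Shipping BV.
Aggregating (R2): 17.5725% + 4.8279% = 22.4004%.
22.4004% falls short of the 80% threshold by 57.5996 percentage points.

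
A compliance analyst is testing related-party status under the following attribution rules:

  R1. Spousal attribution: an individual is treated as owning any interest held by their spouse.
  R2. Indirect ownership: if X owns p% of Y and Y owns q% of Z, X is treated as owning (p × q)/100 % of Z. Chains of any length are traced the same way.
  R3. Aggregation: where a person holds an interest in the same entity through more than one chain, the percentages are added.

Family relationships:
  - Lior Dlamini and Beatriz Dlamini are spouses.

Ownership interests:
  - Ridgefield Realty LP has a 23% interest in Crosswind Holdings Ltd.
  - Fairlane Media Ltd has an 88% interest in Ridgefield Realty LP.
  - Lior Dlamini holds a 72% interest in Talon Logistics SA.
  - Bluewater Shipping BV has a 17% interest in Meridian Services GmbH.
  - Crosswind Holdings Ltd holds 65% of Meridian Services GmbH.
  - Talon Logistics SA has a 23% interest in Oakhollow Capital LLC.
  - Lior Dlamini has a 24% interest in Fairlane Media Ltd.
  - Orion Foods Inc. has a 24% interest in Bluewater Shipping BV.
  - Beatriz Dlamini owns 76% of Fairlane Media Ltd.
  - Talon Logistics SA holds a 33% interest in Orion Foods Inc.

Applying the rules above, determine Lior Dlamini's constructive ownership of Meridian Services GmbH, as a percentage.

14.125408%

By spousal attribution (R1), Lior Dlamini is treated as also owning Beatriz Dlamini's interest in Fairlane Media Ltd, giving 24% + 76% = 100%.
Chain via Fairlane Media Ltd → Ridgefield Realty LP → Crosswind Holdings Ltd (R2): 100% × 88% × 23% × 65% = 13.156% of Meridian Services GmbH.
Chain via Talon Logistics SA → Orion Foods Inc. → Bluewater Shipping BV (R2): 72% × 33% × 24% × 17% = 0.969408% of Meridian Services GmbH.
Aggregating (R3): 13.156% + 0.969408% = 14.125408%.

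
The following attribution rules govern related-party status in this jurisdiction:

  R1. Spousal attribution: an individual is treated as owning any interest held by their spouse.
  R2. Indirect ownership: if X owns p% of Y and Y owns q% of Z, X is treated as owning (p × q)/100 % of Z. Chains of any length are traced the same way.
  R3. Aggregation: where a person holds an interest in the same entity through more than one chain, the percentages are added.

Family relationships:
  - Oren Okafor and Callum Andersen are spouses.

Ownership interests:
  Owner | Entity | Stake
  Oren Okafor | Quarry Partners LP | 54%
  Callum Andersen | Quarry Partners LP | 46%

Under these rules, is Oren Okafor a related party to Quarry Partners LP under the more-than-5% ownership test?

Yes

By spousal attribution (R1), Oren Okafor is treated as also owning Callum Andersen's interest in Quarry Partners LP, giving 54% + 46% = 100%.
Direct interest in Quarry Partners LP: 100%.
100% exceeds the 5% threshold, so Oren is a related party to Quarry Partners LP.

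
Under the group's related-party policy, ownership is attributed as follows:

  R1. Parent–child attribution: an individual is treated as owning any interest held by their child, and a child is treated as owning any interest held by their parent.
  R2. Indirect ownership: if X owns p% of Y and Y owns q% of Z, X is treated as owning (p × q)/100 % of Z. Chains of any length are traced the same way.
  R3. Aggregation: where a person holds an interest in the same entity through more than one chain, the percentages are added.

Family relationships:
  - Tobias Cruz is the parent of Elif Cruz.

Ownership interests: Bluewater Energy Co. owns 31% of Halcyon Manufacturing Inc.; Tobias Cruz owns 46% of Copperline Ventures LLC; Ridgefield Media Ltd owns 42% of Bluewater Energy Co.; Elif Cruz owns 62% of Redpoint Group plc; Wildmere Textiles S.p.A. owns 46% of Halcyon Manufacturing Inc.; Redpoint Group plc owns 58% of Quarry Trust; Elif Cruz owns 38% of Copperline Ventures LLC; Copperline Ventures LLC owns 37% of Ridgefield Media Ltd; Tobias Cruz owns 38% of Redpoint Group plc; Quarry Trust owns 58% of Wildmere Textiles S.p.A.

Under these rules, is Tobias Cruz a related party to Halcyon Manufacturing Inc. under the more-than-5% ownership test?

Yes

By parent–child attribution (R1), Tobias Cruz is treated as also owning Elif Cruz's interest in Redpoint Group plc, giving 38% + 62% = 100%.
By parent–child attribution (R1), Tobias Cruz is treated as also owning Elif Cruz's interest in Copperline Ventures LLC, giving 46% + 38% = 84%.
Chain via Redpoint Group plc → Quarry Trust → Wildmere Textiles S.p.A. (R2): 100% × 58% × 58% × 46% = 15.4744% of Halcyon Manufacturing Inc.
Chain via Copperline Ventures LLC → Ridgefield Media Ltd → Bluewater Energy Co. (R2): 84% × 37% × 42% × 31% = 4.046616% of Halcyon Manufacturing Inc.
Aggregating (R3): 15.4744% + 4.046616% = 19.521016%.
19.521016% exceeds the 5% threshold, so Tobias is a related party to Halcyon Manufacturing Inc.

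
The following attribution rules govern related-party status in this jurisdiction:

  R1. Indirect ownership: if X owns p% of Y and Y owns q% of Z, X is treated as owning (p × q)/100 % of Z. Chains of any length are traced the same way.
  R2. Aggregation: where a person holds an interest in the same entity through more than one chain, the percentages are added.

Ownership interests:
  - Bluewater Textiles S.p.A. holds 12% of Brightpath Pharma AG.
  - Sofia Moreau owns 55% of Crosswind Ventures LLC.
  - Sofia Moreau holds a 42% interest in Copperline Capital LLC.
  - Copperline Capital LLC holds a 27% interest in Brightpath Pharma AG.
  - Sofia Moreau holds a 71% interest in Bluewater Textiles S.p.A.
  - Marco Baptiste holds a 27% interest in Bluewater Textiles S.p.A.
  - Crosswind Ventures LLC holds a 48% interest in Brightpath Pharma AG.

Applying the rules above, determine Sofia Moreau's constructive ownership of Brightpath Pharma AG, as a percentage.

Chain via Crosswind Ventures LLC (R1): 55% × 48% = 26.4% of Brightpath Pharma AG.
Chain via Bluewater Textiles S.p.A. (R1): 71% × 12% = 8.52% of Brightpath Pharma AG.
Chain via Copperline Capital LLC (R1): 42% × 27% = 11.34% of Brightpath Pharma AG.
Aggregating (R2): 26.4% + 8.52% + 11.34% = 46.26%.

46.26%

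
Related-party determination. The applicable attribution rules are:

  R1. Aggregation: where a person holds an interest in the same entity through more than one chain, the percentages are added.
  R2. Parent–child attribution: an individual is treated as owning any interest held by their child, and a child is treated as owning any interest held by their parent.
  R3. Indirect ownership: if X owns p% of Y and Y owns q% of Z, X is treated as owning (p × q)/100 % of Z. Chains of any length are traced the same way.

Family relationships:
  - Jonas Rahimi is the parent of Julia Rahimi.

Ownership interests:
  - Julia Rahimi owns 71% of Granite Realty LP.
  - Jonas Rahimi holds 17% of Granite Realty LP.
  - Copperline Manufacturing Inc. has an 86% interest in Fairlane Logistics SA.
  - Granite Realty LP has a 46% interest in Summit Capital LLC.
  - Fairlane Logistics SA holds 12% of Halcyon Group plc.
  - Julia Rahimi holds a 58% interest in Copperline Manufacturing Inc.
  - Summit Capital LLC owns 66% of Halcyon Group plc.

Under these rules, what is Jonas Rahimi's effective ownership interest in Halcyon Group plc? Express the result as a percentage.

32.7024%

By parent–child attribution (R2), Jonas Rahimi is treated as also owning Julia Rahimi's interest in Granite Realty LP, giving 17% + 71% = 88%.
By parent–child attribution (R2), Jonas Rahimi is treated as owning Julia Rahimi's 58% interest in Copperline Manufacturing Inc.
Chain via Granite Realty LP → Summit Capital LLC (R3): 88% × 46% × 66% = 26.7168% of Halcyon Group plc.
Chain via Copperline Manufacturing Inc. → Fairlane Logistics SA (R3): 58% × 86% × 12% = 5.9856% of Halcyon Group plc.
Aggregating (R1): 26.7168% + 5.9856% = 32.7024%.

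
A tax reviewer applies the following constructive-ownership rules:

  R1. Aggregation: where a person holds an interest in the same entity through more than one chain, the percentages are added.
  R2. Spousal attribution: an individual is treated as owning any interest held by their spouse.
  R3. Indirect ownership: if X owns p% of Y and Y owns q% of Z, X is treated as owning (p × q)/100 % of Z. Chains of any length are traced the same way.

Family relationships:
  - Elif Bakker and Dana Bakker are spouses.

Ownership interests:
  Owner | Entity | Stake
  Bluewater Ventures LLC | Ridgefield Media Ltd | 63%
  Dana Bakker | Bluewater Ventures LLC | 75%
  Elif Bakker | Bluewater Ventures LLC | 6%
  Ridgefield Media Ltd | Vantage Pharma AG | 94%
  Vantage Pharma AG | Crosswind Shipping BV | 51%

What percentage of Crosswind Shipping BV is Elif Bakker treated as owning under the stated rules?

24.463782%

By spousal attribution (R2), Elif Bakker is treated as also owning Dana Bakker's interest in Bluewater Ventures LLC, giving 6% + 75% = 81%.
Chain via Bluewater Ventures LLC → Ridgefield Media Ltd → Vantage Pharma AG (R3): 81% × 63% × 94% × 51% = 24.463782% of Crosswind Shipping BV.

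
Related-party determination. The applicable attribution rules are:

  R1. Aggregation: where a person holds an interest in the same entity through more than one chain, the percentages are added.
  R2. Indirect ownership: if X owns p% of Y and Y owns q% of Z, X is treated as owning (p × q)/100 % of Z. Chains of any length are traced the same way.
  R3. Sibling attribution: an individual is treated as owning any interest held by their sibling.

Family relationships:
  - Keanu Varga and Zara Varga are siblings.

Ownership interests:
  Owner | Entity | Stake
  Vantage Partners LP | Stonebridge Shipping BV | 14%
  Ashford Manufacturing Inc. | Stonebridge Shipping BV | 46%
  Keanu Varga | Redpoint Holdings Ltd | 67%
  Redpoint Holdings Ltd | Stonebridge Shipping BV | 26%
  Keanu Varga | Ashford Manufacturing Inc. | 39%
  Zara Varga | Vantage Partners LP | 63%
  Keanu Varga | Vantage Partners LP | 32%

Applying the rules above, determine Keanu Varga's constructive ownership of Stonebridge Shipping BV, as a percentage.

By sibling attribution (R3), Keanu Varga is treated as also owning Zara Varga's interest in Vantage Partners LP, giving 32% + 63% = 95%.
Chain via Ashford Manufacturing Inc. (R2): 39% × 46% = 17.94% of Stonebridge Shipping BV.
Chain via Vantage Partners LP (R2): 95% × 14% = 13.3% of Stonebridge Shipping BV.
Chain via Redpoint Holdings Ltd (R2): 67% × 26% = 17.42% of Stonebridge Shipping BV.
Aggregating (R1): 17.94% + 13.3% + 17.42% = 48.66%.

48.66%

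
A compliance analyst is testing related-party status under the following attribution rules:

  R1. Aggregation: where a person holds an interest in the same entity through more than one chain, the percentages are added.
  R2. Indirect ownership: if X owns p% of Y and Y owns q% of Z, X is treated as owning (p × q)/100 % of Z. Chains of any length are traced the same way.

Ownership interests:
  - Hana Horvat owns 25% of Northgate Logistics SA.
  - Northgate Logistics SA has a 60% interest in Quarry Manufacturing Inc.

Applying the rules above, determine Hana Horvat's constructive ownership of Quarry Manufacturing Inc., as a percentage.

Chain via Northgate Logistics SA (R2): 25% × 60% = 15% of Quarry Manufacturing Inc.

15%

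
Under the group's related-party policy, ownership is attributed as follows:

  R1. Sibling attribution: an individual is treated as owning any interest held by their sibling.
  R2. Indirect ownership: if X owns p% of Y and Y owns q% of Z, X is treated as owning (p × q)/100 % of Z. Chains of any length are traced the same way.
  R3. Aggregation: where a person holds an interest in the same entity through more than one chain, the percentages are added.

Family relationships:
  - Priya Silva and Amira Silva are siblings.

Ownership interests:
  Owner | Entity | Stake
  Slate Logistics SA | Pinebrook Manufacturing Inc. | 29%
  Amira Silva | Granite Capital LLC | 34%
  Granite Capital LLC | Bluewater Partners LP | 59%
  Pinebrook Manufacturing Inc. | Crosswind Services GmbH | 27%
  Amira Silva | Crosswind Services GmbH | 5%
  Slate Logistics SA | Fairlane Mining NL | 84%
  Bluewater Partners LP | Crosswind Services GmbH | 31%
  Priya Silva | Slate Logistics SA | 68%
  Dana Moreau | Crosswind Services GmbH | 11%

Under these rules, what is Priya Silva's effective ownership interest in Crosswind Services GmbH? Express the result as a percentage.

16.543%

By sibling attribution (R1), Priya Silva is treated as owning Amira Silva's 34% interest in Granite Capital LLC.
By sibling attribution (R1), Priya Silva is treated as owning Amira Silva's 5% interest in Crosswind Services GmbH.
Chain via Slate Logistics SA → Pinebrook Manufacturing Inc. (R2): 68% × 29% × 27% = 5.3244% of Crosswind Services GmbH.
Chain via Granite Capital LLC → Bluewater Partners LP (R2): 34% × 59% × 31% = 6.2186% of Crosswind Services GmbH.
Direct interest in Crosswind Services GmbH: 5%.
Aggregating (R3): 5.3244% + 6.2186% + 5% = 16.543%.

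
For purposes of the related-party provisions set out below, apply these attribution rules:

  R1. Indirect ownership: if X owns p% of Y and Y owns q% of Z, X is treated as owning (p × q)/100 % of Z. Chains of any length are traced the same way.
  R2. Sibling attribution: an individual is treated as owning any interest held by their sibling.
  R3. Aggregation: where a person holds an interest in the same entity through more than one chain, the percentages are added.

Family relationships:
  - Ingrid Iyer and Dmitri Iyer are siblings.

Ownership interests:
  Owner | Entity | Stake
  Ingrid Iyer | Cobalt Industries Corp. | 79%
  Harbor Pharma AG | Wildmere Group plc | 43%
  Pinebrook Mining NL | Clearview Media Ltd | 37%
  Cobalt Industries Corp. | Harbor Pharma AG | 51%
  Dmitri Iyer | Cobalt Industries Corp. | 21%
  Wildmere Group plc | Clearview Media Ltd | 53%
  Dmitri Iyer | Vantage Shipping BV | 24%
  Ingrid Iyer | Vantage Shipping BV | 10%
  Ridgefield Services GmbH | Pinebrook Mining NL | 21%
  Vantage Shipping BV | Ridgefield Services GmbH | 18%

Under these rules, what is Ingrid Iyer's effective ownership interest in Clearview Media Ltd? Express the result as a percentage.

12.098424%

By sibling attribution (R2), Ingrid Iyer is treated as also owning Dmitri Iyer's interest in Vantage Shipping BV, giving 10% + 24% = 34%.
By sibling attribution (R2), Ingrid Iyer is treated as also owning Dmitri Iyer's interest in Cobalt Industries Corp, giving 79% + 21% = 100%.
Chain via Vantage Shipping BV → Ridgefield Services GmbH → Pinebrook Mining NL (R1): 34% × 18% × 21% × 37% = 0.475524% of Clearview Media Ltd.
Chain via Cobalt Industries Corp. → Harbor Pharma AG → Wildmere Group plc (R1): 100% × 51% × 43% × 53% = 11.6229% of Clearview Media Ltd.
Aggregating (R3): 0.475524% + 11.6229% = 12.098424%.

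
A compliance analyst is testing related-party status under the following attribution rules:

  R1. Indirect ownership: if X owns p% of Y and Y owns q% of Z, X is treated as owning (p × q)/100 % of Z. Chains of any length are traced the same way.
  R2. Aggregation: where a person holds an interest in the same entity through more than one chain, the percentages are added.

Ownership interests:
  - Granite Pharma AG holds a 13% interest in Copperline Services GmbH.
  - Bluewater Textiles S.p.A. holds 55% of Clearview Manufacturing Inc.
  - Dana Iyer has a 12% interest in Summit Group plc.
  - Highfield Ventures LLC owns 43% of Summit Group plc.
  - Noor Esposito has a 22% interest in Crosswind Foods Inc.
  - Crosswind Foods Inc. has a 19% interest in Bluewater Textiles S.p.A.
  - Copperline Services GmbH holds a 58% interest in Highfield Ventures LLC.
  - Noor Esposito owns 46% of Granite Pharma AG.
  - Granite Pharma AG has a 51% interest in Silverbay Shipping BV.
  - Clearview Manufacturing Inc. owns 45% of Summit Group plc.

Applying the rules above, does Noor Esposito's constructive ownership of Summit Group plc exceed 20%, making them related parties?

No

Chain via Granite Pharma AG → Copperline Services GmbH → Highfield Ventures LLC (R1): 46% × 13% × 58% × 43% = 1.491412% of Summit Group plc.
Chain via Crosswind Foods Inc. → Bluewater Textiles S.p.A. → Clearview Manufacturing Inc. (R1): 22% × 19% × 55% × 45% = 1.03455% of Summit Group plc.
Aggregating (R2): 1.491412% + 1.03455% = 2.525962%.
2.525962% does not exceed the 20% threshold, so Noor is not a related party to Summit Group plc.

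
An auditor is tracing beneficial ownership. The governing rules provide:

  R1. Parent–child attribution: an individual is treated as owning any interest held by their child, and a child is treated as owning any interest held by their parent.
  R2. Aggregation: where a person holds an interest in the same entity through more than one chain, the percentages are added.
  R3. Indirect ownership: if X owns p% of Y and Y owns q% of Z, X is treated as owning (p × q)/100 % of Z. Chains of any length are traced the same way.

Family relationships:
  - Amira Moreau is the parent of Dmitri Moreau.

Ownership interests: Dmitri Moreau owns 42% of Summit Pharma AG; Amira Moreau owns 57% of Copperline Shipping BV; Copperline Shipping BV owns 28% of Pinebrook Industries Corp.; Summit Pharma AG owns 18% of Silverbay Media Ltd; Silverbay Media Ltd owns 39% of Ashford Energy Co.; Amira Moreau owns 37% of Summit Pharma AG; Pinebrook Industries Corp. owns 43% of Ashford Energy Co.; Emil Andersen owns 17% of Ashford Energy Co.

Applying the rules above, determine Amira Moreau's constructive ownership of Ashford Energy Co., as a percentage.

By parent–child attribution (R1), Amira Moreau is treated as also owning Dmitri Moreau's interest in Summit Pharma AG, giving 37% + 42% = 79%.
Chain via Copperline Shipping BV → Pinebrook Industries Corp. (R3): 57% × 28% × 43% = 6.8628% of Ashford Energy Co.
Chain via Summit Pharma AG → Silverbay Media Ltd (R3): 79% × 18% × 39% = 5.5458% of Ashford Energy Co.
Aggregating (R2): 6.8628% + 5.5458% = 12.4086%.

12.4086%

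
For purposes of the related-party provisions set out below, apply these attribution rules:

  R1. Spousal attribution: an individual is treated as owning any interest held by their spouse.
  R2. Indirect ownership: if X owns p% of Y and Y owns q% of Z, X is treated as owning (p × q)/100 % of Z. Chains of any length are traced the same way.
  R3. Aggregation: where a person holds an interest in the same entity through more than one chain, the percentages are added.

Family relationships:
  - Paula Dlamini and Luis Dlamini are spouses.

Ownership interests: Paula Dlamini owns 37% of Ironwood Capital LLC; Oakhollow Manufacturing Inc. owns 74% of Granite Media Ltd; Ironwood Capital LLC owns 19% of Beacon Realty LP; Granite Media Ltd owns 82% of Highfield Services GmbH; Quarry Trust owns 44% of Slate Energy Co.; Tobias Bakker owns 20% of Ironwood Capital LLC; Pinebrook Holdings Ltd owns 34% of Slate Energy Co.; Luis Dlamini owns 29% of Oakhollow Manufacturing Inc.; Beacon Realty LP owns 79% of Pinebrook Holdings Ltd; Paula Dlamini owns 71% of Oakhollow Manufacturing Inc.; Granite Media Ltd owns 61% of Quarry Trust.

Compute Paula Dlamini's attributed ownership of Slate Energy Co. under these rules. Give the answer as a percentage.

By spousal attribution (R1), Paula Dlamini is treated as also owning Luis Dlamini's interest in Oakhollow Manufacturing Inc, giving 71% + 29% = 100%.
Chain via Ironwood Capital LLC → Beacon Realty LP → Pinebrook Holdings Ltd (R2): 37% × 19% × 79% × 34% = 1.888258% of Slate Energy Co.
Chain via Oakhollow Manufacturing Inc. → Granite Media Ltd → Quarry Trust (R2): 100% × 74% × 61% × 44% = 19.8616% of Slate Energy Co.
Aggregating (R3): 1.888258% + 19.8616% = 21.749858%.

21.749858%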